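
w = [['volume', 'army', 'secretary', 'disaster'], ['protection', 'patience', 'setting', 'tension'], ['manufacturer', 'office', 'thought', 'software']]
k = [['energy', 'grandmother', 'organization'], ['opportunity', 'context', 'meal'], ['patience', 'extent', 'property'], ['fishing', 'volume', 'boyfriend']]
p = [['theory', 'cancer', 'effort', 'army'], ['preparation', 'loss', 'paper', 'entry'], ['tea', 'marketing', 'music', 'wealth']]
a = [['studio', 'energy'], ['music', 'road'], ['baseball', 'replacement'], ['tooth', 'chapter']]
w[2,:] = ['manufacturer', 'office', 'thought', 'software']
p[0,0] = 'theory'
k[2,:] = ['patience', 'extent', 'property']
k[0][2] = 'organization'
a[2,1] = 'replacement'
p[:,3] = ['army', 'entry', 'wealth']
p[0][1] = 'cancer'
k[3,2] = 'boyfriend'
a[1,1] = 'road'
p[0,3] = 'army'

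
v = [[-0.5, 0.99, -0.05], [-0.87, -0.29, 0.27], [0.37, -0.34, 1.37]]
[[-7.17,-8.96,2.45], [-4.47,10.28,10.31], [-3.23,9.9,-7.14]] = v@[[5.22, -6.04, -11.59], [-4.86, -11.8, -3.53], [-4.97, 5.93, -2.96]]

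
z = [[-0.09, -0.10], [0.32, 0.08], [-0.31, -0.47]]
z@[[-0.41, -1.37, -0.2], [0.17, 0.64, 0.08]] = [[0.02,  0.06,  0.01], [-0.12,  -0.39,  -0.06], [0.05,  0.12,  0.02]]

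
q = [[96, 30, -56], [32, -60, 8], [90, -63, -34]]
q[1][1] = -60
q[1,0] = 32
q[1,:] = [32, -60, 8]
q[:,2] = [-56, 8, -34]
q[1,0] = 32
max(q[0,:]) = 96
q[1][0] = 32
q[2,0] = 90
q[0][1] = 30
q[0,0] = 96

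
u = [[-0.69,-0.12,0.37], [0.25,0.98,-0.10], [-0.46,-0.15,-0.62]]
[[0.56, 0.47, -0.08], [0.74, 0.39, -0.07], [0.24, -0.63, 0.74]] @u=[[-0.23, 0.41, 0.21], [-0.38, 0.3, 0.28], [-0.66, -0.76, -0.31]]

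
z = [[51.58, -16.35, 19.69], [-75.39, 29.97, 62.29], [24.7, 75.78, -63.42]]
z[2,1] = 75.78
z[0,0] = 51.58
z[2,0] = 24.7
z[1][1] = 29.97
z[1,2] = 62.29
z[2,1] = 75.78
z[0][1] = -16.35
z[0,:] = [51.58, -16.35, 19.69]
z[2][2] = -63.42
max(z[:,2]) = 62.29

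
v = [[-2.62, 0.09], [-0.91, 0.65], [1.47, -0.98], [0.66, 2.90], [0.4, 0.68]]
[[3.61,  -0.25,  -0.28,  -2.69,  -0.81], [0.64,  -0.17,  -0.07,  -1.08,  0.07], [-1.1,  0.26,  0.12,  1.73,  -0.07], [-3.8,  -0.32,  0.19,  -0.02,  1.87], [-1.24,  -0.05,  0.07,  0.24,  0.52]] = v @ [[-1.41, 0.09, 0.11, 1.02, 0.33],  [-0.99, -0.13, 0.04, -0.24, 0.57]]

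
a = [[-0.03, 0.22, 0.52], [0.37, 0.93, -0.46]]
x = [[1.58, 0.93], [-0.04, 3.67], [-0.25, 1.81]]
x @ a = [[0.30,  1.21,  0.39], [1.36,  3.4,  -1.71], [0.68,  1.63,  -0.96]]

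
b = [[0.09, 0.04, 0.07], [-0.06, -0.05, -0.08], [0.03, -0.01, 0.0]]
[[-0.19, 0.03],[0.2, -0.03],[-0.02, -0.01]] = b @ [[-0.56, 0.15], [-0.18, 1.05], [-1.96, -0.41]]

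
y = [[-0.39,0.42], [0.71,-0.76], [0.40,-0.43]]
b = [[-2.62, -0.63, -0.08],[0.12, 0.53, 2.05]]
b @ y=[[0.54, -0.59], [1.15, -1.23]]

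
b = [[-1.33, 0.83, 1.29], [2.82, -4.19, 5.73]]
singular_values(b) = [7.64, 2.03]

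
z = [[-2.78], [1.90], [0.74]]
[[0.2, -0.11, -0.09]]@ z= [[-0.83]]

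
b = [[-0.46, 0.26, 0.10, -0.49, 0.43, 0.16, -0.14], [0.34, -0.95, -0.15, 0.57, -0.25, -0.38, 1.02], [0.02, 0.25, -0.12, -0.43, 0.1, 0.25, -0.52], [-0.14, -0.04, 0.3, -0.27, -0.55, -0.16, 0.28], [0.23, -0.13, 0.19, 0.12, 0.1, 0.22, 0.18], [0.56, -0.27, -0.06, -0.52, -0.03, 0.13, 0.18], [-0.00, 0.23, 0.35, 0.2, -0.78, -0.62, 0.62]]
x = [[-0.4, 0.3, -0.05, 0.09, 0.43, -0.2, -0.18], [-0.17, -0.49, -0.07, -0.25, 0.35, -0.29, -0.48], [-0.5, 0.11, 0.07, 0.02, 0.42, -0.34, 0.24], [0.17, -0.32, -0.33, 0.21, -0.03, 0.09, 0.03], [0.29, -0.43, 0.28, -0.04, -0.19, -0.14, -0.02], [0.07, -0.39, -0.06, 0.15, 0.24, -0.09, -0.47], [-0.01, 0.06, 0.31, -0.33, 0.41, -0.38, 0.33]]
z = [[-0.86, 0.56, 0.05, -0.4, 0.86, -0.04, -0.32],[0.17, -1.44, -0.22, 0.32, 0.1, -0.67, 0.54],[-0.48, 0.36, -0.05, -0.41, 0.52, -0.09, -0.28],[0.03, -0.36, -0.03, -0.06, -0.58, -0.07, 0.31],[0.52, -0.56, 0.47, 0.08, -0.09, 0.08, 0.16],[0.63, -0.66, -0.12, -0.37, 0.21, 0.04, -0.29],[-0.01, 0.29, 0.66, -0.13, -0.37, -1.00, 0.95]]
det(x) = 0.00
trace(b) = -0.95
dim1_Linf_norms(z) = [0.86, 1.44, 0.52, 0.58, 0.56, 0.66, 1.0]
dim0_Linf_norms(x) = [0.5, 0.49, 0.33, 0.33, 0.43, 0.38, 0.48]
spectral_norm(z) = 2.35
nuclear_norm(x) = 4.18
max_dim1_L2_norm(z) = 1.73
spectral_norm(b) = 2.06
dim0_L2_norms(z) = [1.29, 1.87, 0.85, 0.77, 1.24, 1.21, 1.26]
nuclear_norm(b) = 5.46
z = x + b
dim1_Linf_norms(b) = [0.49, 1.02, 0.52, 0.55, 0.23, 0.56, 0.78]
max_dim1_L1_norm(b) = 3.66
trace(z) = -1.51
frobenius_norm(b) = 2.66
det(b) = -0.00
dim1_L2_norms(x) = [0.72, 0.88, 0.79, 0.54, 0.64, 0.69, 0.79]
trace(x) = -0.56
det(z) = 0.02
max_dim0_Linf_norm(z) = 1.44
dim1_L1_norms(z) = [3.09, 3.46, 2.19, 1.44, 1.96, 2.32, 3.41]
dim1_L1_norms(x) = [1.65, 2.1, 1.7, 1.18, 1.39, 1.47, 1.83]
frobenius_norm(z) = 3.33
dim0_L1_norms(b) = [1.75, 2.13, 1.27, 2.6, 2.24, 1.92, 2.94]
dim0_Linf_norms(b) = [0.56, 0.95, 0.35, 0.57, 0.78, 0.62, 1.02]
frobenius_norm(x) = 1.93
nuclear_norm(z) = 7.05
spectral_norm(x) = 1.23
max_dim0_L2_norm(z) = 1.87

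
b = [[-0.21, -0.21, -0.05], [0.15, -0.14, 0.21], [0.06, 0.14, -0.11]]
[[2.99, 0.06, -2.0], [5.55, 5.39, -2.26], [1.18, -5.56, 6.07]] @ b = [[-0.74, -0.92, 0.08],[-0.49, -2.24, 1.1],[-0.72, 1.38, -1.89]]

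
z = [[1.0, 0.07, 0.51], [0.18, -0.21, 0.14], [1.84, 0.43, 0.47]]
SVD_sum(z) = [[1.03, 0.19, 0.33], [0.16, 0.03, 0.05], [1.82, 0.34, 0.58]] + [[-0.01, -0.17, 0.13],[-0.01, -0.19, 0.15],[0.01, 0.11, -0.09]] + [[-0.02,0.04,0.05], [0.03,-0.05,-0.06], [0.01,-0.02,-0.02]]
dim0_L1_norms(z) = [3.02, 0.71, 1.12]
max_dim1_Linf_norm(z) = 1.84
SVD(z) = [[-0.49,0.60,0.63], [-0.08,0.70,-0.71], [-0.87,-0.40,-0.3]] @ diag([2.2398987953631395, 0.34959619650274676, 0.11461189258348985]) @ [[-0.94, -0.17, -0.3], [-0.05, -0.79, 0.61], [-0.34, 0.59, 0.73]]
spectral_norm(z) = 2.24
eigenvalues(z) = [1.77, -0.14, -0.37]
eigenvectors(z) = [[-0.56, -0.37, -0.3], [-0.11, 0.53, -0.41], [-0.82, 0.76, 0.86]]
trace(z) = 1.26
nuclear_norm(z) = 2.70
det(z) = 0.09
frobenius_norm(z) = 2.27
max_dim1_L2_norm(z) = 1.95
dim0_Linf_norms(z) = [1.84, 0.43, 0.51]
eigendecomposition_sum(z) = [[1.09, 0.13, 0.44],[0.21, 0.03, 0.09],[1.61, 0.20, 0.65]] + [[-0.03, 0.05, 0.01], [0.04, -0.08, -0.02], [0.06, -0.11, -0.03]] + [[-0.06, -0.12, 0.05],  [-0.08, -0.16, 0.07],  [0.16, 0.34, -0.16]]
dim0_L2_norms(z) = [2.1, 0.48, 0.71]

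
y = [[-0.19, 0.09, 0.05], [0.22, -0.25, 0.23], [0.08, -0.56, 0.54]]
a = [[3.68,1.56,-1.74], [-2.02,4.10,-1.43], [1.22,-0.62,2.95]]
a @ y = [[-0.5, 0.92, -0.4], [1.17, -0.41, 0.07], [-0.13, -1.39, 1.51]]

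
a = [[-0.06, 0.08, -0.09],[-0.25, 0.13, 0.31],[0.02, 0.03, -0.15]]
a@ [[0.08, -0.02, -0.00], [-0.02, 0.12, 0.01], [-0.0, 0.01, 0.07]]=[[-0.01, 0.01, -0.01], [-0.02, 0.02, 0.02], [0.0, 0.00, -0.01]]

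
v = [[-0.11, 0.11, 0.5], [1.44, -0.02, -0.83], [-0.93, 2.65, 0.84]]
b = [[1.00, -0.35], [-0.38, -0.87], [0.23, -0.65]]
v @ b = [[-0.04,-0.38], [1.26,0.05], [-1.74,-2.53]]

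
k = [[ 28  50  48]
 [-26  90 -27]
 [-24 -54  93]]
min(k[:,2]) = -27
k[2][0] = -24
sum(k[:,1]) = 86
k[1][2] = -27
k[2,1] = -54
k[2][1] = -54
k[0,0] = 28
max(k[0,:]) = 50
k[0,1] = 50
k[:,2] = [48, -27, 93]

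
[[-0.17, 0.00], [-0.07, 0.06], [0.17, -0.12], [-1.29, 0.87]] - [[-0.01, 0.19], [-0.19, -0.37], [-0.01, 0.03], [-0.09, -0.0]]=[[-0.16,-0.19], [0.12,0.43], [0.18,-0.15], [-1.20,0.87]]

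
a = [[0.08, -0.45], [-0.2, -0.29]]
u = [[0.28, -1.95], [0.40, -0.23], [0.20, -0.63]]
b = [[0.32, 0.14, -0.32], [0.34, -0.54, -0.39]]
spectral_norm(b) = 0.79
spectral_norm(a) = 0.54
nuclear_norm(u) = 2.47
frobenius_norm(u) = 2.13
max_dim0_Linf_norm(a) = 0.45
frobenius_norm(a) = 0.58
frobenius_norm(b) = 0.89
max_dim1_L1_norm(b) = 1.27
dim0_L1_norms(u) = [0.88, 2.81]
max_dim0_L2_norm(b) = 0.56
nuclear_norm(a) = 0.75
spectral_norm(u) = 2.10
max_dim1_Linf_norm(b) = 0.54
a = b @ u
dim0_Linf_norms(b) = [0.34, 0.54, 0.39]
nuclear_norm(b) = 1.19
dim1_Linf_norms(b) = [0.32, 0.54]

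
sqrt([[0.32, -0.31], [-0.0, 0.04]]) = [[0.57,-0.40], [-0.0,0.2]]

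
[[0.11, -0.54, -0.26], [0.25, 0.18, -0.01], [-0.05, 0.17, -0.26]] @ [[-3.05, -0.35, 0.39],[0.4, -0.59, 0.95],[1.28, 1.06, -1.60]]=[[-0.88, 0.0, -0.05], [-0.70, -0.20, 0.28], [-0.11, -0.36, 0.56]]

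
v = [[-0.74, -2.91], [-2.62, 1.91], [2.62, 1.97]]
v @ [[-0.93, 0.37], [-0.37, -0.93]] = [[1.76, 2.43], [1.73, -2.75], [-3.17, -0.86]]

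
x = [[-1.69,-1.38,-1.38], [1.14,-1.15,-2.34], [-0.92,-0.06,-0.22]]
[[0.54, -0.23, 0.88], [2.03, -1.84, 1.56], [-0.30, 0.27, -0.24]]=x @ [[0.45, -0.42, 0.33], [-0.57, 0.19, -1.05], [-0.37, 0.49, 0.01]]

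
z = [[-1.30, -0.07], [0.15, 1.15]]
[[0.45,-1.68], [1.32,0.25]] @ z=[[-0.84, -1.96], [-1.68, 0.20]]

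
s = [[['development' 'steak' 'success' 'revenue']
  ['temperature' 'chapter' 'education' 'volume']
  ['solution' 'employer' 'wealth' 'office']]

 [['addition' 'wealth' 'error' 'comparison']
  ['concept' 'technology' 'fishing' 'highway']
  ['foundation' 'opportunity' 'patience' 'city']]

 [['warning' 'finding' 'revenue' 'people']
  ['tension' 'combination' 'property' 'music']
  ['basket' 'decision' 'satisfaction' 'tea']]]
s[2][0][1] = 'finding'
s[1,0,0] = 'addition'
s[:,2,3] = ['office', 'city', 'tea']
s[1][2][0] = 'foundation'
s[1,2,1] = 'opportunity'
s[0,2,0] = 'solution'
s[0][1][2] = 'education'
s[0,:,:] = [['development', 'steak', 'success', 'revenue'], ['temperature', 'chapter', 'education', 'volume'], ['solution', 'employer', 'wealth', 'office']]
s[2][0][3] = 'people'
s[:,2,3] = ['office', 'city', 'tea']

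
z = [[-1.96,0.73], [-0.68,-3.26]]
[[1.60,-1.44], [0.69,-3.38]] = z@ [[-0.83, 1.04], [-0.04, 0.82]]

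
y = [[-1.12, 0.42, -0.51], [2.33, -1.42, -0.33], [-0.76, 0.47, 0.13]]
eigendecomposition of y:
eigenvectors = [[0.4, -0.46, -0.46], [-0.87, -0.85, -0.82], [0.28, 0.27, 0.35]]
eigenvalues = [-2.39, -0.05, 0.03]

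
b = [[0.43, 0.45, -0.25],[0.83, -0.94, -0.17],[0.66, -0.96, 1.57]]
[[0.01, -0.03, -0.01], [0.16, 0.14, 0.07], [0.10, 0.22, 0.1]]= b@ [[0.10, 0.07, 0.03], [-0.08, -0.1, -0.05], [-0.03, 0.05, 0.02]]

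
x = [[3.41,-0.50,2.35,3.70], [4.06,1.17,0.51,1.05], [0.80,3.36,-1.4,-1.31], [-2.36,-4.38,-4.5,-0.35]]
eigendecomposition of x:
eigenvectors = [[(0.05-0.46j),(0.05+0.46j),(-0.53+0.02j),(-0.53-0.02j)], [-0.26-0.35j,(-0.26+0.35j),(0.38+0.05j),(0.38-0.05j)], [(-0.37-0.02j),(-0.37+0.02j),(0.19-0.13j),(0.19+0.13j)], [(0.68+0j),(0.68-0j),(0.72+0j),(0.72-0j)]]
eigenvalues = [(3.56+3.93j), (3.56-3.93j), (-2.15+0.46j), (-2.15-0.46j)]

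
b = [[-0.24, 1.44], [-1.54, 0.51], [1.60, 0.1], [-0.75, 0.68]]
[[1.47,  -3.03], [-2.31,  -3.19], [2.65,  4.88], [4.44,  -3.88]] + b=[[1.23, -1.59], [-3.85, -2.68], [4.25, 4.98], [3.69, -3.20]]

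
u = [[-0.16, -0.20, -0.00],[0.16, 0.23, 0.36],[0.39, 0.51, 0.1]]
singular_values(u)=[0.78, 0.29, 0.0]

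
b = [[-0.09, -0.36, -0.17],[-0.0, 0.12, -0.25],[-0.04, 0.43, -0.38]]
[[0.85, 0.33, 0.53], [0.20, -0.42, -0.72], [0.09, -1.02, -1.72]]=b @ [[-1.96, 0.34, 0.62], [-1.21, -1.47, -2.44], [-1.4, 0.99, 1.7]]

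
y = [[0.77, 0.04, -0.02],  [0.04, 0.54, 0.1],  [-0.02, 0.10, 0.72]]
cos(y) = [[0.72, -0.02, 0.01], [-0.02, 0.85, -0.06], [0.01, -0.06, 0.75]]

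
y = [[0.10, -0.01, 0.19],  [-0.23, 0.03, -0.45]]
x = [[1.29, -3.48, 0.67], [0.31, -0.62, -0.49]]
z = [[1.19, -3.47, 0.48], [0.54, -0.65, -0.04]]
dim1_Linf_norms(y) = [0.19, 0.45]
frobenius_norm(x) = 3.87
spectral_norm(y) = 0.55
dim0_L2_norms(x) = [1.33, 3.53, 0.83]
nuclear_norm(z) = 4.11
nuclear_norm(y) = 0.55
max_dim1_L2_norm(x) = 3.77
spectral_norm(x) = 3.82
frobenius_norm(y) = 0.55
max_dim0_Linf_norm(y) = 0.45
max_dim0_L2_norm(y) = 0.49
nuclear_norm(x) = 4.42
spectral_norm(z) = 3.78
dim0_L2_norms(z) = [1.31, 3.53, 0.48]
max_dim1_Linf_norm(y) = 0.45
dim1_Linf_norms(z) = [3.47, 0.65]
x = z + y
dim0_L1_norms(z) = [1.73, 4.12, 0.52]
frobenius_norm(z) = 3.80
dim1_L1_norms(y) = [0.3, 0.71]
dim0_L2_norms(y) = [0.25, 0.03, 0.49]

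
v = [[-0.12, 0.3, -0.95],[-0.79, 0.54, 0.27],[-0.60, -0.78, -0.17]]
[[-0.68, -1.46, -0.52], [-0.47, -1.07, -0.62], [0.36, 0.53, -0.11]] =v@[[0.24, 0.71, 0.62], [-0.75, -1.44, -0.41], [0.45, 0.99, 0.34]]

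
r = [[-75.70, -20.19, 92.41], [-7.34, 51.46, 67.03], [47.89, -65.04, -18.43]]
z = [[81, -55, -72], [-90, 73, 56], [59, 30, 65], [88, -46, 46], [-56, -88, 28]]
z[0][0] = 81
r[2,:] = [47.89, -65.04, -18.43]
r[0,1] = -20.19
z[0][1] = -55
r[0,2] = 92.41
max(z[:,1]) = 73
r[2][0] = 47.89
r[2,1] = -65.04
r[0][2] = 92.41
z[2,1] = 30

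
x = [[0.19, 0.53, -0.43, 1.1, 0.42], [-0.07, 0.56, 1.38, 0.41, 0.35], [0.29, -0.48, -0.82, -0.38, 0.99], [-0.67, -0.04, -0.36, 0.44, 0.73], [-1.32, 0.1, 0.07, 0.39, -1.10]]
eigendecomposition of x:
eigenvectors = [[0.63+0.00j, 0.63-0.00j, (0.2+0.07j), 0.20-0.07j, (-0.16+0j)], [(0.37+0.21j), (0.37-0.21j), (-0.53-0.22j), -0.53+0.22j, (0.83+0j)], [(-0.11+0.1j), (-0.11-0.1j), 0.62+0.00j, (0.62-0j), (-0.22+0j)], [(0.09+0.49j), (0.09-0.49j), (0.36+0.05j), (0.36-0.05j), -0.49+0.00j], [-0.24+0.30j, (-0.24-0.3j), -0.26+0.19j, -0.26-0.19j, 0.08+0.00j]]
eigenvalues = [(0.58+1.18j), (0.58-1.18j), (-0.95+0.48j), (-0.95-0.48j), (0.01+0j)]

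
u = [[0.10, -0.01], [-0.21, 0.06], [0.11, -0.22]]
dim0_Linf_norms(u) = [0.21, 0.22]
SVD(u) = [[-0.27,0.39], [0.64,-0.61], [-0.72,-0.69]] @ diag([0.31241290066683536, 0.1438686188747709]) @ [[-0.77,0.64], [0.64,0.77]]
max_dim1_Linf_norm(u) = 0.22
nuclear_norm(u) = 0.46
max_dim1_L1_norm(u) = 0.33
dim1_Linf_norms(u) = [0.1, 0.21, 0.22]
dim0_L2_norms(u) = [0.26, 0.23]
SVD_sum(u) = [[0.06,-0.05], [-0.15,0.13], [0.17,-0.14]] + [[0.04, 0.04], [-0.06, -0.07], [-0.06, -0.08]]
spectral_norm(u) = 0.31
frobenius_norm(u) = 0.34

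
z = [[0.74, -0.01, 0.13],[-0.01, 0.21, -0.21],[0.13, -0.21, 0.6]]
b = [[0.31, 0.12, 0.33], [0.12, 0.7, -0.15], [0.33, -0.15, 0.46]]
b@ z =[[0.27, -0.05, 0.21], [0.06, 0.18, -0.22], [0.31, -0.13, 0.35]]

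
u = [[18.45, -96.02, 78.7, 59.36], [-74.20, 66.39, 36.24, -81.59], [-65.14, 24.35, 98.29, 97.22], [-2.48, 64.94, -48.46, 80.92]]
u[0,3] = 59.36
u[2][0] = -65.14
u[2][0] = -65.14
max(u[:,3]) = 97.22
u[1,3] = -81.59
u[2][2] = 98.29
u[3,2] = -48.46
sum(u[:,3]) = 155.91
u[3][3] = 80.92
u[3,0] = -2.48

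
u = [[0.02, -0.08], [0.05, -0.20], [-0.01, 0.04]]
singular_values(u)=[0.23, 0.0]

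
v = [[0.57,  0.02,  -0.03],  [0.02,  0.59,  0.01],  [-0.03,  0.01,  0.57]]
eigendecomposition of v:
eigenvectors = [[-0.69, 0.68, -0.25], [0.35, 0.61, 0.71], [-0.64, -0.40, 0.66]]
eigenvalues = [0.53, 0.61, 0.59]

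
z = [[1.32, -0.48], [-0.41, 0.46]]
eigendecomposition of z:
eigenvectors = [[0.93, 0.42], [-0.36, 0.91]]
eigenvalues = [1.51, 0.27]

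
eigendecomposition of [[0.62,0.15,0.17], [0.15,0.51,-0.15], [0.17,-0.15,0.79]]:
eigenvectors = [[0.56, -0.70, 0.44], [-0.71, -0.68, -0.17], [-0.42, 0.22, 0.88]]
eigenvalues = [0.3, 0.71, 0.9]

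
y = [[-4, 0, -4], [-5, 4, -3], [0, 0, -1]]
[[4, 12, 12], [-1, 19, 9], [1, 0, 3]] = y @ [[0, -3, 0], [-1, 1, 0], [-1, 0, -3]]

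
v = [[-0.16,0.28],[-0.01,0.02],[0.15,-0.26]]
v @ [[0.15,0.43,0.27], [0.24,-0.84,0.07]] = [[0.04, -0.30, -0.02], [0.00, -0.02, -0.0], [-0.04, 0.28, 0.02]]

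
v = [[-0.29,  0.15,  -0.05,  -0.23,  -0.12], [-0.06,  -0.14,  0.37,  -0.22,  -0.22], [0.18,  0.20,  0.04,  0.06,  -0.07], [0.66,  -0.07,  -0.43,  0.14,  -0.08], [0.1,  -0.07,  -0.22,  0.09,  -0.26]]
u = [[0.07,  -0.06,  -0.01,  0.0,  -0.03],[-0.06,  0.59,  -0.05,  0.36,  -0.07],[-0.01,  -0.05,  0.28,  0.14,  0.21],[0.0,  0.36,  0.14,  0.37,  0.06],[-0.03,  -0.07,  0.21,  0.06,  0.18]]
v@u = [[-0.03, 0.03, -0.08, -0.05, -0.05], [0.01, -0.16, 0.03, -0.09, 0.04], [0.00, 0.13, -0.01, 0.1, -0.02], [0.06, -0.0, -0.12, -0.04, -0.11], [0.02, 0.01, -0.10, -0.04, -0.09]]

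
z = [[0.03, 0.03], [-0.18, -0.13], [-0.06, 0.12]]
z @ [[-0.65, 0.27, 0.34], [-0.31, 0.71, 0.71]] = [[-0.03, 0.03, 0.03], [0.16, -0.14, -0.15], [0.0, 0.07, 0.06]]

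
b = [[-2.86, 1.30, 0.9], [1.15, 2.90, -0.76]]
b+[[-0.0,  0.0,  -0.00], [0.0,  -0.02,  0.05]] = [[-2.86, 1.3, 0.9], [1.15, 2.88, -0.71]]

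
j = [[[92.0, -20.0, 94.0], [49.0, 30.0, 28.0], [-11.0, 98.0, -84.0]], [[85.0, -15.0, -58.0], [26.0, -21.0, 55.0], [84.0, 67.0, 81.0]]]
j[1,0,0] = 85.0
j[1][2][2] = 81.0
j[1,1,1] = -21.0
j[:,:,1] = [[-20.0, 30.0, 98.0], [-15.0, -21.0, 67.0]]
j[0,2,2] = -84.0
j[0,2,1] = 98.0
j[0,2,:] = [-11.0, 98.0, -84.0]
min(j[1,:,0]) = 26.0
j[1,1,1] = -21.0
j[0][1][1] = 30.0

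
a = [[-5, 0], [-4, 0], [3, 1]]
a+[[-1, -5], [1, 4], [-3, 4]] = [[-6, -5], [-3, 4], [0, 5]]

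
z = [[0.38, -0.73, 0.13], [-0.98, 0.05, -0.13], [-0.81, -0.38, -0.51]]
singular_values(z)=[1.4, 0.83, 0.27]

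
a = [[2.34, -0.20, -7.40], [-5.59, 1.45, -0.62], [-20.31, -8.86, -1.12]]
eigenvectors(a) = [[0.43, 0.6, 0.41],  [0.20, -0.28, -0.91],  [0.88, -0.75, -0.06]]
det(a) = -602.35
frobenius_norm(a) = 24.21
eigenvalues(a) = [-13.01, 11.74, 3.94]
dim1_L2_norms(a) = [7.76, 5.81, 22.19]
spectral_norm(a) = 22.74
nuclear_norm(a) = 33.80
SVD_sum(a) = [[1.78, 0.70, 0.05],[-4.36, -1.72, -0.12],[-20.62, -8.11, -0.58]] + [[0.59,-0.96,-7.44], [-0.00,0.00,0.01], [0.05,-0.08,-0.64]] + [[-0.02, 0.06, -0.01], [-1.23, 3.16, -0.51], [0.26, -0.66, 0.11]]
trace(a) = 2.67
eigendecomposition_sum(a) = [[-5.16, -2.11, -3.32],  [-2.45, -1.0, -1.58],  [-10.64, -4.34, -6.85]] + [[7.72, 3.83, -4.62], [-3.61, -1.79, 2.16], [-9.7, -4.82, 5.82]] + [[-0.21, -1.93, 0.55], [0.47, 4.24, -1.20], [0.03, 0.30, -0.09]]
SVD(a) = [[-0.08, 1.00, 0.02], [0.21, -0.0, 0.98], [0.97, 0.09, -0.21]] @ diag([22.73558685118423, 7.553168184909298, 3.5076261064618315]) @ [[-0.93,-0.37,-0.03],[0.08,-0.13,-0.99],[-0.36,0.92,-0.15]]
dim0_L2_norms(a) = [21.19, 8.98, 7.51]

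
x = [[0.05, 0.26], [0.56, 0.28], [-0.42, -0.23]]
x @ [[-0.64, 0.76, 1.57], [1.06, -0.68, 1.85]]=[[0.24, -0.14, 0.56], [-0.06, 0.24, 1.4], [0.02, -0.16, -1.08]]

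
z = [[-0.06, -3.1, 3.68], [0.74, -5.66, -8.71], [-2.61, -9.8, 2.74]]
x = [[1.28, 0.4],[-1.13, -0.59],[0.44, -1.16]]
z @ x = [[5.05, -2.46], [3.51, 13.74], [8.94, 1.56]]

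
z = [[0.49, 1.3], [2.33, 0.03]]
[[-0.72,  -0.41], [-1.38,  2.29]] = z @ [[-0.59,0.99],[-0.33,-0.69]]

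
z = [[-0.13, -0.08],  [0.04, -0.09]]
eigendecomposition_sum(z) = [[(-0.06+0.01j), (-0.04-0.08j)], [(0.02+0.04j), -0.04+0.05j]] + [[(-0.06-0.01j), (-0.04+0.08j)], [0.02-0.04j, -0.04-0.05j]]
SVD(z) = [[-0.99, -0.14], [-0.14, 0.99]] @ diag([0.1535839121088786, 0.09701536961395478]) @ [[0.8,0.60], [0.6,-0.8]]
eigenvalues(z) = [(-0.11+0.05j), (-0.11-0.05j)]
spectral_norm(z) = 0.15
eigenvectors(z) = [[0.82+0.00j, (0.82-0j)], [(-0.2-0.54j), (-0.2+0.54j)]]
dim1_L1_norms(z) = [0.21, 0.13]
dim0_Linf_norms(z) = [0.13, 0.09]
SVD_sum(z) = [[-0.12, -0.09], [-0.02, -0.01]] + [[-0.01, 0.01], [0.06, -0.08]]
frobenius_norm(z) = 0.18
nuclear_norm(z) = 0.25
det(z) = 0.01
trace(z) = -0.22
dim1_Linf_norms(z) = [0.13, 0.09]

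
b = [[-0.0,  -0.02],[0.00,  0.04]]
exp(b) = [[1.00, -0.02], [0.0, 1.04]]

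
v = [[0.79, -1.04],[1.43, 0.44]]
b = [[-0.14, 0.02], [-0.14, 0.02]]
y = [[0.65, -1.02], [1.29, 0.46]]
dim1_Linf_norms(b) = [0.14, 0.14]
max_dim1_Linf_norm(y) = 1.29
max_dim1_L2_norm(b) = 0.14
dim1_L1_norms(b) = [0.16, 0.16]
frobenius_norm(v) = 1.99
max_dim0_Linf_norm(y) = 1.29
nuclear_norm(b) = 0.20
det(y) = 1.61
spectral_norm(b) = 0.20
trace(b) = -0.12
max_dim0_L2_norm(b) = 0.2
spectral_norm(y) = 1.45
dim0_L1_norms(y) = [1.94, 1.48]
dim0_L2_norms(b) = [0.2, 0.03]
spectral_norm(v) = 1.64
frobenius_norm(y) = 1.83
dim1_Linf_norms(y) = [1.02, 1.29]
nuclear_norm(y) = 2.56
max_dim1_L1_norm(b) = 0.16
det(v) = 1.83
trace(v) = 1.23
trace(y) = 1.11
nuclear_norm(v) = 2.76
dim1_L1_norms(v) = [1.83, 1.87]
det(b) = 0.00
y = b + v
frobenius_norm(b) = 0.20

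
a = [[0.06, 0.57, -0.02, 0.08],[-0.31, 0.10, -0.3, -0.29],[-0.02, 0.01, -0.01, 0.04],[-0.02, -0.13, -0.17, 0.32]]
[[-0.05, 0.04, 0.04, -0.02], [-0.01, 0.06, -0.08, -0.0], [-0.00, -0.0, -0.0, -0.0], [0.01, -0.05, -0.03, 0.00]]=a @[[-0.01, 0.02, 0.07, 0.04],[-0.08, 0.09, 0.07, -0.04],[0.01, -0.07, 0.18, -0.03],[-0.01, -0.14, 0.05, -0.02]]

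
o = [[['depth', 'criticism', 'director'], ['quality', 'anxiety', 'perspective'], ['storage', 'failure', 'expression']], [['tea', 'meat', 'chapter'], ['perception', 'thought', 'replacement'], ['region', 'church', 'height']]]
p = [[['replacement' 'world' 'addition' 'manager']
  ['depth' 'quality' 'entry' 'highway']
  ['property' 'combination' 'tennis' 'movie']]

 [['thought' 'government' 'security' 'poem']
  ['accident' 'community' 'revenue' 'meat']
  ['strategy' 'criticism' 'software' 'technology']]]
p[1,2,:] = ['strategy', 'criticism', 'software', 'technology']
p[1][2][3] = 'technology'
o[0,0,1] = 'criticism'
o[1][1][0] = 'perception'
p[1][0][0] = 'thought'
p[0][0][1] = 'world'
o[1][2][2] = 'height'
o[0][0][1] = 'criticism'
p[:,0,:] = [['replacement', 'world', 'addition', 'manager'], ['thought', 'government', 'security', 'poem']]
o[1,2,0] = 'region'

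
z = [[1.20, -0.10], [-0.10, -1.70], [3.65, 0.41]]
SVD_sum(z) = [[1.17, 0.15], [-0.32, -0.04], [3.64, 0.47]] + [[0.03, -0.25], [0.22, -1.66], [0.01, -0.06]]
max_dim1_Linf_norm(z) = 3.65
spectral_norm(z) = 3.87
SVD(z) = [[-0.30, -0.15],  [0.08, -0.99],  [-0.95, -0.04]] @ diag([3.8695465762259196, 1.6932835835790359]) @ [[-0.99, -0.13], [-0.13, 0.99]]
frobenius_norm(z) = 4.22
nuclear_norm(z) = 5.56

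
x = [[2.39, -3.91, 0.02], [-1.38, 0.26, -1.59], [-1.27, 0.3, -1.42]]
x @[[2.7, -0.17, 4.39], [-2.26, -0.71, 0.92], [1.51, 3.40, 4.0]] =[[15.32, 2.44, 6.97], [-6.71, -5.36, -12.18], [-6.25, -4.83, -10.98]]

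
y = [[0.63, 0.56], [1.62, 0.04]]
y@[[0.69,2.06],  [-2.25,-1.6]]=[[-0.83, 0.40], [1.03, 3.27]]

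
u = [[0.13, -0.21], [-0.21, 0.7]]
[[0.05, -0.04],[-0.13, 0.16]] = u @ [[0.11, 0.11],[-0.15, 0.26]]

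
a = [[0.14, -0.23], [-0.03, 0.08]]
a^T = [[0.14, -0.03], [-0.23, 0.08]]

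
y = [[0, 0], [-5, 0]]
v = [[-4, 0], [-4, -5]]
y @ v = [[0, 0], [20, 0]]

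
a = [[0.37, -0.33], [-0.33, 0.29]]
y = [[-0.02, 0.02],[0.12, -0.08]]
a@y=[[-0.05,0.03],[0.04,-0.03]]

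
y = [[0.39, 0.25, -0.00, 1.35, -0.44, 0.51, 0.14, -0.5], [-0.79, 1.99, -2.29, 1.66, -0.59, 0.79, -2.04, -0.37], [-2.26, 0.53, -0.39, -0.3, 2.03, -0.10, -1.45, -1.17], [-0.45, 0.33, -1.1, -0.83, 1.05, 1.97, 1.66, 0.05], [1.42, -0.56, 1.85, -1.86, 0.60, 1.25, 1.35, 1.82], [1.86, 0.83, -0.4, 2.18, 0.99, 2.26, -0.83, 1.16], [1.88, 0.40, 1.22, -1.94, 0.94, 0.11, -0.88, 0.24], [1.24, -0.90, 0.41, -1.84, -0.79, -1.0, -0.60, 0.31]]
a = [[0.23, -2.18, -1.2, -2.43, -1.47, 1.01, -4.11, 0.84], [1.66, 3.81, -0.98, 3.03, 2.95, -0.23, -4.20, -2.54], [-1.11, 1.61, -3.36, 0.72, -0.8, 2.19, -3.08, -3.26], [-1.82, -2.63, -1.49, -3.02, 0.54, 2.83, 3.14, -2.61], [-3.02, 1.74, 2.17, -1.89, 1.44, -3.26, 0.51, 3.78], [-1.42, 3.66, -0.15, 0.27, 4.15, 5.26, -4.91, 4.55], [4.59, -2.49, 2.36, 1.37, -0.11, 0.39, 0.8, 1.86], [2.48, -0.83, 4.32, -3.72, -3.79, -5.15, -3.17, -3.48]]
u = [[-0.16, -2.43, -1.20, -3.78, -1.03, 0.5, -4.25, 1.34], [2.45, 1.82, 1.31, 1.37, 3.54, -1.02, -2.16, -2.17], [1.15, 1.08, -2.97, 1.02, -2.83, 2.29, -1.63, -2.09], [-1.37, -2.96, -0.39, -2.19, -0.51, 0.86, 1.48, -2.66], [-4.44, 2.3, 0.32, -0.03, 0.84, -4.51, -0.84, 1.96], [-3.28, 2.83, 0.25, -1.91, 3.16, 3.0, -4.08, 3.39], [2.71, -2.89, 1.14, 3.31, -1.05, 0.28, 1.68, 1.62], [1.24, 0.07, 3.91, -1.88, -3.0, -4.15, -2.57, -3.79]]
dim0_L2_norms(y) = [4.08, 2.53, 3.44, 4.55, 2.93, 3.53, 3.56, 2.56]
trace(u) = -1.77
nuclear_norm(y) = 22.89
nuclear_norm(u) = 48.42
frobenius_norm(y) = 9.79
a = y + u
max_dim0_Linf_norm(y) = 2.29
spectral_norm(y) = 6.38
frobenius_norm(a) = 21.80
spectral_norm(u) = 10.54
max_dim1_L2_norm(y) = 4.23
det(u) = -528353.50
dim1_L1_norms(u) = [14.69, 15.84, 15.06, 12.42, 15.24, 21.9, 14.68, 20.61]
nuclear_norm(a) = 52.16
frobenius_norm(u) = 18.96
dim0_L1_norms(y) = [10.29, 5.79, 7.66, 11.96, 7.43, 7.99, 8.95, 5.62]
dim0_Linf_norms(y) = [2.26, 1.99, 2.29, 2.18, 2.03, 2.26, 2.04, 1.82]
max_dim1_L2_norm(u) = 8.34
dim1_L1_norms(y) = [3.58, 10.52, 8.23, 7.44, 10.71, 10.51, 7.61, 7.09]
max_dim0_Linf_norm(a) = 5.26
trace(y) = 3.45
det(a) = 5216.27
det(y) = 362.80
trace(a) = 1.68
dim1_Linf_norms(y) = [1.35, 2.29, 2.26, 1.97, 1.86, 2.26, 1.94, 1.84]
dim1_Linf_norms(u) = [4.25, 3.54, 2.97, 2.96, 4.51, 4.08, 3.31, 4.15]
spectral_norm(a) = 13.04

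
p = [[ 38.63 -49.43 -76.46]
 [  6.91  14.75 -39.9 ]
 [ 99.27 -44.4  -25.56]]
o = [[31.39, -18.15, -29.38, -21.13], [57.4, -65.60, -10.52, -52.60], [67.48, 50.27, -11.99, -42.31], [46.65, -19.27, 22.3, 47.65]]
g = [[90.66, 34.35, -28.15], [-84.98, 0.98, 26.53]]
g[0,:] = [90.66, 34.35, -28.15]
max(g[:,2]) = 26.53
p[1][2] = -39.9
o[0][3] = -21.13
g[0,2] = -28.15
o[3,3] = 47.65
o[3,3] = 47.65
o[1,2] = -10.52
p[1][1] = 14.75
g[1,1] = 0.98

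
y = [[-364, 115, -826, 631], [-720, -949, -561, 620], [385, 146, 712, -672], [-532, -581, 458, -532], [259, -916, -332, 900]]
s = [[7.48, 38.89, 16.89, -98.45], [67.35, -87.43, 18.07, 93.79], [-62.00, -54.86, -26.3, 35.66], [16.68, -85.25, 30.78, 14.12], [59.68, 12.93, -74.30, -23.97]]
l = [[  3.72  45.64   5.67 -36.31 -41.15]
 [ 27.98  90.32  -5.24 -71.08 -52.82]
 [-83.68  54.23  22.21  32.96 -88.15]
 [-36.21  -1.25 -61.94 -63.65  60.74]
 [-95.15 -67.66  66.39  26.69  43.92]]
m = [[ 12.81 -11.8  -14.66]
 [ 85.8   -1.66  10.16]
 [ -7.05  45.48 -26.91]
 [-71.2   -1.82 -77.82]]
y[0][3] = 631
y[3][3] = -532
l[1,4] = -52.82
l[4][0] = -95.15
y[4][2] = -332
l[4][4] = 43.92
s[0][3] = -98.45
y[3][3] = -532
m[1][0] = 85.8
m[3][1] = -1.82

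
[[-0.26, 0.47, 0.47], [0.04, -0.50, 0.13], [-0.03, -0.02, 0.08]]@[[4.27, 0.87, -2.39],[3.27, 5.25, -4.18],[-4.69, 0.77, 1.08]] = [[-1.78, 2.60, -0.84], [-2.07, -2.49, 2.13], [-0.57, -0.07, 0.24]]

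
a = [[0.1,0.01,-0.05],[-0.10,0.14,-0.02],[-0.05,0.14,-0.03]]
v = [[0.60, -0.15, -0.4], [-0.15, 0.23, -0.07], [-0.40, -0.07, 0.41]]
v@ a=[[0.10, -0.07, -0.02], [-0.03, 0.02, 0.0], [-0.05, 0.04, 0.01]]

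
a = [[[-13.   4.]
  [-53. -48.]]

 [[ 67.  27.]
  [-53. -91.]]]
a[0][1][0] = -53.0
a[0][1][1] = -48.0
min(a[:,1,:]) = -91.0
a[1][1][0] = -53.0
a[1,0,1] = 27.0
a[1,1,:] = [-53.0, -91.0]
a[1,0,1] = 27.0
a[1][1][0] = -53.0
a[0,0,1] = 4.0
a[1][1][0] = -53.0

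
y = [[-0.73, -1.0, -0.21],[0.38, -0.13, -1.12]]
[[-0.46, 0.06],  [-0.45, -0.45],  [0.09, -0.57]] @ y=[[0.36, 0.45, 0.03], [0.16, 0.51, 0.6], [-0.28, -0.02, 0.62]]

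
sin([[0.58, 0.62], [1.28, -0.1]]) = [[0.42,0.52], [1.06,-0.14]]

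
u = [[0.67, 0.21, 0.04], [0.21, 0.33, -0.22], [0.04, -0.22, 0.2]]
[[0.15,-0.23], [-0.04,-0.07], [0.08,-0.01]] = u @ [[0.28, -0.26], [-0.22, -0.21], [0.11, -0.23]]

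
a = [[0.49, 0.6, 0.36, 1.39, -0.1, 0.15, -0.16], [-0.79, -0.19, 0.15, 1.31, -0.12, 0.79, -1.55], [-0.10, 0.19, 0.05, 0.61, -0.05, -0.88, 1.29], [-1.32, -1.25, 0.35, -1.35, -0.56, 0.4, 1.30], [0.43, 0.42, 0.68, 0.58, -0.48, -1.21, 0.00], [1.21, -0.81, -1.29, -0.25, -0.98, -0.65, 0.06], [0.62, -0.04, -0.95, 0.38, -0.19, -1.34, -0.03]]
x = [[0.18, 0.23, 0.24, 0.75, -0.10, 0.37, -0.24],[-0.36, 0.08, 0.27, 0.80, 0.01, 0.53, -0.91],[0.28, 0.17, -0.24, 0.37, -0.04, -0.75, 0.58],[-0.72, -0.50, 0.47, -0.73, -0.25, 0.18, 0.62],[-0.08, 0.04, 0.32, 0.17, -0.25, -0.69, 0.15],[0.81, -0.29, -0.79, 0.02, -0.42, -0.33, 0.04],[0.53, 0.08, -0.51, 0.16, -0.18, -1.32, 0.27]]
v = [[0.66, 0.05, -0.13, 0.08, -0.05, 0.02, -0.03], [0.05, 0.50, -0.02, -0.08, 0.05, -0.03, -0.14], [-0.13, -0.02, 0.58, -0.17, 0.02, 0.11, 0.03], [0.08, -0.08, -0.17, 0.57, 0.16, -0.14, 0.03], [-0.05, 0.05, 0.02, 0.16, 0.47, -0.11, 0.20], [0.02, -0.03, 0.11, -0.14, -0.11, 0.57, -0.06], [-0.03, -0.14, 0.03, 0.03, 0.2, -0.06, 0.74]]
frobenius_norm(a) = 5.46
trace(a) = -2.16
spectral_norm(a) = 3.36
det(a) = 0.04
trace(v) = 4.09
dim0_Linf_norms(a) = [1.32, 1.25, 1.29, 1.39, 0.98, 1.34, 1.55]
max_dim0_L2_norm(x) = 1.83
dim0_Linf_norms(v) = [0.66, 0.5, 0.58, 0.57, 0.47, 0.57, 0.74]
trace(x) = -1.02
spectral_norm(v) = 0.99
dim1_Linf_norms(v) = [0.66, 0.5, 0.58, 0.57, 0.47, 0.57, 0.74]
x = v @ a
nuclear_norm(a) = 12.06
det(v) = 0.01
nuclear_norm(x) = 6.78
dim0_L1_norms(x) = [2.96, 1.39, 2.84, 3.0, 1.25, 4.17, 2.81]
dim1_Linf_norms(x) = [0.75, 0.91, 0.75, 0.73, 0.69, 0.81, 1.32]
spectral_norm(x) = 2.34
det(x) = 0.00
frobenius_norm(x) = 3.29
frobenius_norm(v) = 1.69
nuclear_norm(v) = 4.09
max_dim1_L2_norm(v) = 0.78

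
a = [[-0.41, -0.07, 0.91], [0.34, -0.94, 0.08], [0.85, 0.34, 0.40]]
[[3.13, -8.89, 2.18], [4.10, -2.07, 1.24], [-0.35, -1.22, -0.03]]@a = [[-2.45, 8.88, 3.01],[-1.33, 2.08, 4.06],[-0.30, 1.16, -0.43]]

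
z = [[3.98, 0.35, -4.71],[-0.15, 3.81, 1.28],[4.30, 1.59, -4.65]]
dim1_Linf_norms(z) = [4.71, 3.81, 4.65]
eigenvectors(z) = [[(-0.73+0j), -0.73-0.00j, (-0.22+0j)], [(0.18-0j), (0.18+0j), 0.97+0.00j], [(-0.66+0.07j), (-0.66-0.07j), (0.07+0j)]]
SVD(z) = [[-0.69, 0.11, -0.72],[0.06, -0.98, -0.21],[-0.72, -0.19, 0.66]] @ diag([8.960079997561738, 4.084138803485156, 0.03710351952248016]) @ [[-0.65, -0.13, 0.75], [-0.06, -0.97, -0.22], [0.75, -0.18, 0.63]]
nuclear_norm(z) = 13.08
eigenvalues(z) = [(-0.4+0.43j), (-0.4-0.43j), (3.94+0j)]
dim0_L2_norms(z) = [5.86, 4.14, 6.74]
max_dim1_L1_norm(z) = 10.54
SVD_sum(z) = [[4.03, 0.79, -4.59], [-0.37, -0.07, 0.42], [4.24, 0.83, -4.84]] + [[-0.03, -0.45, -0.10], [0.22, 3.88, 0.87], [0.04, 0.76, 0.17]] + [[-0.02, 0.00, -0.02], [-0.01, 0.0, -0.00], [0.02, -0.00, 0.02]]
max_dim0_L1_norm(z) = 10.64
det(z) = 1.36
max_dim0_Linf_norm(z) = 4.71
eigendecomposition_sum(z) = [[2.09+2.35j, 0.64+0.68j, -2.34-2.15j], [(-0.51-0.56j), (-0.16-0.16j), (0.57+0.51j)], [(2.12+1.95j), 0.65+0.57j, (-2.33-1.75j)]] + [[(2.09-2.35j), 0.64-0.68j, -2.34+2.15j], [-0.51+0.56j, -0.16+0.16j, 0.57-0.51j], [(2.12-1.95j), (0.65-0.57j), -2.33+1.75j]] + [[(-0.2+0j), -0.93+0.00j, -0.03-0.00j], [0.87-0.00j, 4.12-0.00j, (0.13+0j)], [(0.06-0j), (0.3-0j), (0.01+0j)]]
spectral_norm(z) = 8.96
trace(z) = 3.14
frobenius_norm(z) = 9.85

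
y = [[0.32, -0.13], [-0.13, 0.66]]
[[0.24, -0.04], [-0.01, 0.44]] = y @ [[0.82,0.14], [0.14,0.69]]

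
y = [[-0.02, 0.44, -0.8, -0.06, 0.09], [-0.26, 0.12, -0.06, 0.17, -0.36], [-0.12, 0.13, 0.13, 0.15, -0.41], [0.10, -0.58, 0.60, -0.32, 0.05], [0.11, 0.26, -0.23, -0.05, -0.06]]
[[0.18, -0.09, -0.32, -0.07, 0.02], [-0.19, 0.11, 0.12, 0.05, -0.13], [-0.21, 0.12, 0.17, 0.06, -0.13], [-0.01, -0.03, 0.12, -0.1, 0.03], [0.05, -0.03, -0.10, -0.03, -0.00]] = y@[[0.38, -0.2, -0.31, -0.04, 0.23], [-0.20, 0.13, 0.17, 0.1, -0.11], [-0.31, 0.17, 0.49, 0.12, -0.07], [-0.04, 0.10, 0.12, 0.34, 0.07], [0.23, -0.11, -0.07, 0.07, 0.21]]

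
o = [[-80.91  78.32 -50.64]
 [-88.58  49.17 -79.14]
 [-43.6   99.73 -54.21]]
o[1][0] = -88.58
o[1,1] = 49.17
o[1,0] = -88.58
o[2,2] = -54.21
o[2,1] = 99.73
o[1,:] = [-88.58, 49.17, -79.14]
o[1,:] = [-88.58, 49.17, -79.14]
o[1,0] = -88.58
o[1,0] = -88.58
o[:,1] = [78.32, 49.17, 99.73]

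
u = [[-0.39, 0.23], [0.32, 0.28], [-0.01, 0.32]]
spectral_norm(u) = 0.51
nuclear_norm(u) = 0.99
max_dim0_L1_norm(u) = 0.83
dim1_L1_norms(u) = [0.62, 0.6, 0.33]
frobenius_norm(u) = 0.70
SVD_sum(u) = [[-0.42, 0.06],[0.27, -0.04],[-0.06, 0.01]] + [[0.03, 0.17], [0.05, 0.32], [0.05, 0.31]]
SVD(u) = [[-0.83, -0.35], [0.54, -0.67], [-0.12, -0.65]] @ diag([0.5050828371315385, 0.482898879306171]) @ [[0.99, -0.15], [-0.15, -0.99]]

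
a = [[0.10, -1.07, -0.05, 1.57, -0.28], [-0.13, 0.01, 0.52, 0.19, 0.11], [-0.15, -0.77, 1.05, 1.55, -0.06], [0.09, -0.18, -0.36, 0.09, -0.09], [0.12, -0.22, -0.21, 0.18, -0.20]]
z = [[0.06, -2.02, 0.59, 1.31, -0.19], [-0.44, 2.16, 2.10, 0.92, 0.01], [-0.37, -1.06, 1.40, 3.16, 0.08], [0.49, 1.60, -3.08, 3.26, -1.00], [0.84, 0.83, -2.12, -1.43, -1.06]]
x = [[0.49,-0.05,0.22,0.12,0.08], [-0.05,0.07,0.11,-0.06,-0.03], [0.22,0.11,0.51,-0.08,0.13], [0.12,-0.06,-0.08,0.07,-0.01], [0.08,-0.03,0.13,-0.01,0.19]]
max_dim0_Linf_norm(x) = 0.51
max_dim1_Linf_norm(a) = 1.57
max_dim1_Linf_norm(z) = 3.26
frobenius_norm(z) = 7.90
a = x @ z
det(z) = 0.21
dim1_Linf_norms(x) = [0.49, 0.11, 0.51, 0.12, 0.19]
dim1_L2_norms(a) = [1.92, 0.58, 2.03, 0.43, 0.42]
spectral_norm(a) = 2.69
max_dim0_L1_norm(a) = 3.58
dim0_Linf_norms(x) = [0.49, 0.11, 0.51, 0.12, 0.19]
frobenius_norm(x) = 0.88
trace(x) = 1.33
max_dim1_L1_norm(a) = 3.58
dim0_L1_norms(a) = [0.59, 2.25, 2.19, 3.58, 0.74]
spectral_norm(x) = 0.76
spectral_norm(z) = 5.06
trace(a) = 1.05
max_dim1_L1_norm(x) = 1.05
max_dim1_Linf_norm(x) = 0.51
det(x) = -0.00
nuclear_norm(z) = 14.22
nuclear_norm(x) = 1.34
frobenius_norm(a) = 2.92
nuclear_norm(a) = 3.96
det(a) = -0.00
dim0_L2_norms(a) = [0.27, 1.35, 1.24, 2.22, 0.38]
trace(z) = 5.82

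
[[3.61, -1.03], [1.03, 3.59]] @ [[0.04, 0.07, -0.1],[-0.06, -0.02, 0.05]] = [[0.21, 0.27, -0.41],[-0.17, 0.0, 0.08]]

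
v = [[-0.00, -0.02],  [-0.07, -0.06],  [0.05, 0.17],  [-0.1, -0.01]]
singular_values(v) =[0.2, 0.1]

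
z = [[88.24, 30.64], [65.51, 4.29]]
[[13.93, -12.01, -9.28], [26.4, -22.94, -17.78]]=z@[[0.46, -0.40, -0.31], [-0.87, 0.76, 0.59]]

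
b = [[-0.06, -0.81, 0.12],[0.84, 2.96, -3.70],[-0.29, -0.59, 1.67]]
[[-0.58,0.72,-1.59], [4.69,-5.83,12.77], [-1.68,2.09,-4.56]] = b@ [[-0.18, 0.23, -0.5], [0.61, -0.76, 1.67], [-0.82, 1.02, -2.23]]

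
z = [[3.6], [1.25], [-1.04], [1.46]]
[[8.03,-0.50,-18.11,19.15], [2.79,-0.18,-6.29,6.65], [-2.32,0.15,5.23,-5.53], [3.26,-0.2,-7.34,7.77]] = z @ [[2.23, -0.14, -5.03, 5.32]]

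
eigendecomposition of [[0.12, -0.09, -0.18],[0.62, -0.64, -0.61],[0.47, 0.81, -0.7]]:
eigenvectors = [[-0.74+0.00j, 0.06+0.14j, (0.06-0.14j)],[(-0.1+0j), 0.07+0.61j, 0.07-0.61j],[-0.66+0.00j, 0.78+0.00j, (0.78-0j)]]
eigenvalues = [(-0.05+0j), (-0.58+0.72j), (-0.58-0.72j)]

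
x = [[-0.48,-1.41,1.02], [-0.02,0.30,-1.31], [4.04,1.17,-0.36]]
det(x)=5.528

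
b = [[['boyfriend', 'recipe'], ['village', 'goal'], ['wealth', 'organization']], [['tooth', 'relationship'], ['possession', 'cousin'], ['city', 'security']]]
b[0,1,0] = 'village'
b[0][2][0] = 'wealth'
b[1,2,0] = 'city'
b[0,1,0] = 'village'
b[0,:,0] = ['boyfriend', 'village', 'wealth']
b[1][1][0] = 'possession'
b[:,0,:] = [['boyfriend', 'recipe'], ['tooth', 'relationship']]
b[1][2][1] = 'security'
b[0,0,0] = 'boyfriend'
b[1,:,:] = [['tooth', 'relationship'], ['possession', 'cousin'], ['city', 'security']]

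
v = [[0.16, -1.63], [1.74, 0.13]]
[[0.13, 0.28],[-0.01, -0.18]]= v@[[-0.00, -0.09], [-0.08, -0.18]]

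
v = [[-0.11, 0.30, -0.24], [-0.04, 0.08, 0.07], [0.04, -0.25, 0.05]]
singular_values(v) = [0.47, 0.14, 0.04]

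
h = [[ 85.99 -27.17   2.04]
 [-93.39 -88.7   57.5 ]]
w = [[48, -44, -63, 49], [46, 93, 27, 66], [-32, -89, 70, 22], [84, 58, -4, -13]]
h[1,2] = 57.5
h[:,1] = [-27.17, -88.7]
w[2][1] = -89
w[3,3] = -13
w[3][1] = 58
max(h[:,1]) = -27.17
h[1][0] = -93.39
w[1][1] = 93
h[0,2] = 2.04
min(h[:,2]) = 2.04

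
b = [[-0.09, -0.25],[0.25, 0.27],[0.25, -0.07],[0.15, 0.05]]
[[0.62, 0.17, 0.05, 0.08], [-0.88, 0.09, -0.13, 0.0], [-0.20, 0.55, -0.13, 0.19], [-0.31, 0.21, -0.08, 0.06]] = b@ [[-1.37, 1.82, -0.51, 0.60],[-2.00, -1.34, -0.01, -0.55]]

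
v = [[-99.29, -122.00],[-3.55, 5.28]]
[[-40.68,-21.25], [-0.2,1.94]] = v@[[0.25, -0.13], [0.13, 0.28]]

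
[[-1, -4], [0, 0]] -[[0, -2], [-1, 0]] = [[-1, -2], [1, 0]]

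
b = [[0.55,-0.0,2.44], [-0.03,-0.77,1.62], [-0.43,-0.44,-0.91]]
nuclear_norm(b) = 4.08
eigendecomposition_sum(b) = [[-0j, -0.00+0.00j, -0j], [(-0+0j), 0.00+0.00j, -0.00+0.00j], [-0.00+0.00j, 0j, (-0+0j)]] + [[(0.27+0.2j),0.00+0.49j,1.22-0.23j], [(-0.01+0.32j),(-0.39+0.25j),0.81+0.85j], [-0.21+0.03j,-0.22-0.22j,(-0.45+0.66j)]] + [[(0.27-0.2j), 0.00-0.49j, (1.22+0.23j)], [(-0.01-0.32j), (-0.39-0.25j), (0.81-0.85j)], [(-0.21-0.03j), (-0.22+0.22j), (-0.45-0.66j)]]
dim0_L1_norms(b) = [1.01, 1.21, 4.97]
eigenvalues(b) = [0j, (-0.57+1.1j), (-0.57-1.1j)]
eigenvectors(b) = [[0.87+0.00j, (0.66+0j), 0.66-0.00j], [-0.45+0.00j, 0.34+0.52j, 0.34-0.52j], [-0.20+0.00j, -0.30+0.30j, -0.30-0.30j]]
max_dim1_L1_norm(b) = 2.99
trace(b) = -1.13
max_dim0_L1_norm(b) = 4.97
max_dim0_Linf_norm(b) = 2.44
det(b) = 0.00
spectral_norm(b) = 3.13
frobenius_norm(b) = 3.27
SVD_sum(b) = [[0.44, -0.22, 2.44], [0.29, -0.15, 1.62], [-0.16, 0.08, -0.91]] + [[0.11,0.22,-0.00], [-0.32,-0.62,0.00], [-0.27,-0.52,0.00]] + [[0.00, -0.00, -0.0], [-0.00, 0.00, 0.0], [0.00, -0.0, -0.0]]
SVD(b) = [[-0.80, 0.26, 0.55], [-0.53, -0.74, -0.42], [0.3, -0.62, 0.73]] @ diag([3.1279569656031416, 0.9469872611079486, 0.0005904524148913832]) @ [[-0.18, 0.09, -0.98], [0.46, 0.89, -0.0], [0.87, -0.45, -0.20]]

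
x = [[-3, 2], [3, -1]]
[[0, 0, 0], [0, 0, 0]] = x@[[0, 0, 0], [0, 0, 0]]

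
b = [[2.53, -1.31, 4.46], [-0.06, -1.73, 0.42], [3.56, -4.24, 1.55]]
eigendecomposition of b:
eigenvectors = [[0.79+0.00j, (-0.67+0j), -0.67-0.00j], [0.03+0.00j, (-0.13-0.32j), (-0.13+0.32j)], [(0.61+0j), 0.61-0.23j, (0.61+0.23j)]]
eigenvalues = [(5.95+0j), (-1.8+0.92j), (-1.8-0.92j)]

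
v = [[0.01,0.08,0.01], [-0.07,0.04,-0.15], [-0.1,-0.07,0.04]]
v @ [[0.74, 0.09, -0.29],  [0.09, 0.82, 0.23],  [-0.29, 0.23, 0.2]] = [[0.01, 0.07, 0.02], [-0.0, -0.01, -0.00], [-0.09, -0.06, 0.02]]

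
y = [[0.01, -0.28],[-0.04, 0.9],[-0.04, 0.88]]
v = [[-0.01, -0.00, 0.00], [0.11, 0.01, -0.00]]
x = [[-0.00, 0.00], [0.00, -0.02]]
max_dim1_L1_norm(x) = 0.02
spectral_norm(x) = 0.02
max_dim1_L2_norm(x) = 0.02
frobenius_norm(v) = 0.11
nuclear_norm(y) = 1.29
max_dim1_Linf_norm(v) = 0.11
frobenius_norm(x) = 0.02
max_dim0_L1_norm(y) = 2.06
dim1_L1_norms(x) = [0.0, 0.02]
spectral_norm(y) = 1.29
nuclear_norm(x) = 0.02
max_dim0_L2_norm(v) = 0.11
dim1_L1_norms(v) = [0.01, 0.12]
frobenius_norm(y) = 1.29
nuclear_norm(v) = 0.11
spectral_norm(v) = 0.11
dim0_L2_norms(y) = [0.06, 1.29]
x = v @ y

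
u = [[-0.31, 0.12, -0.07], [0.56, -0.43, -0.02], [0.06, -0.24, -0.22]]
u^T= [[-0.31,  0.56,  0.06], [0.12,  -0.43,  -0.24], [-0.07,  -0.02,  -0.22]]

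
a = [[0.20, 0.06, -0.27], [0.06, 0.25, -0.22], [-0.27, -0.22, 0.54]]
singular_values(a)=[0.78, 0.18, 0.03]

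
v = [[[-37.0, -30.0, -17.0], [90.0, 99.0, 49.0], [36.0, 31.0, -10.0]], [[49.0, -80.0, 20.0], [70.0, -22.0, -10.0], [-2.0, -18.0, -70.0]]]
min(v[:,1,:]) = -22.0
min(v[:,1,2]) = -10.0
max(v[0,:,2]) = 49.0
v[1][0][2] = 20.0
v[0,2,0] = 36.0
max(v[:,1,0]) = 90.0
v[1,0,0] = 49.0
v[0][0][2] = -17.0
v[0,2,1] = 31.0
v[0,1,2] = 49.0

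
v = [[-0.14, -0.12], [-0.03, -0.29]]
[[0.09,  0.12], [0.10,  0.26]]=v @ [[-0.40, -0.1], [-0.32, -0.89]]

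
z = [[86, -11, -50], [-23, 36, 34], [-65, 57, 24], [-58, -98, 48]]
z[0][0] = 86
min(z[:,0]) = -65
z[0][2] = -50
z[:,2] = [-50, 34, 24, 48]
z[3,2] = 48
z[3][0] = -58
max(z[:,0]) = 86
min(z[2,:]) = -65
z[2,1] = 57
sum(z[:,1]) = -16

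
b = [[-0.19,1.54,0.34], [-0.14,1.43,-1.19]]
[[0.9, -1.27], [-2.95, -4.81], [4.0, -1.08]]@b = [[0.01, -0.43, 1.82], [1.23, -11.42, 4.72], [-0.61, 4.62, 2.65]]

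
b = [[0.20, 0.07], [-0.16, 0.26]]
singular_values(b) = [0.31, 0.2]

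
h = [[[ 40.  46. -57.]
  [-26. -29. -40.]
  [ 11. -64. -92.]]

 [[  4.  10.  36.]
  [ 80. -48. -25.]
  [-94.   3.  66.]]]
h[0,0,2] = -57.0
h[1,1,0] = 80.0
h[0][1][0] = -26.0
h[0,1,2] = -40.0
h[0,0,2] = -57.0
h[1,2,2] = 66.0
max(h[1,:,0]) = 80.0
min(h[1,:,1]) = -48.0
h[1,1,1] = -48.0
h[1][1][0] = 80.0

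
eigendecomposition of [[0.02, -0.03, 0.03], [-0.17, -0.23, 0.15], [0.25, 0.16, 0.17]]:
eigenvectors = [[0.12, 0.64, 0.09], [0.92, -0.65, 0.27], [-0.37, -0.41, 0.96]]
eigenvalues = [-0.31, 0.03, 0.24]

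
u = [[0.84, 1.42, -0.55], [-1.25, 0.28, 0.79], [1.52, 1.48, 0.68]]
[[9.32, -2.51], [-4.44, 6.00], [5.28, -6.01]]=u @ [[1.65, -4.75], [3.89, 0.94], [-4.39, -0.26]]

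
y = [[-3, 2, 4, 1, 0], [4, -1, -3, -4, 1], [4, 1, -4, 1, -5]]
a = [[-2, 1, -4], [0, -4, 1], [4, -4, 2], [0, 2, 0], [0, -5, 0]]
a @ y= [[-6, -9, 5, -10, 21], [-12, 5, 8, 17, -9], [-20, 14, 20, 22, -14], [8, -2, -6, -8, 2], [-20, 5, 15, 20, -5]]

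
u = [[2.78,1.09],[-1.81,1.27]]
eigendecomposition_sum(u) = [[1.39-0.05j, (0.55-0.93j)],[(-0.9+1.55j), (0.63+1.24j)]] + [[(1.39+0.05j), 0.55+0.93j], [(-0.9-1.55j), (0.64-1.24j)]]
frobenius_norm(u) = 3.72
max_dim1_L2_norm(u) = 2.99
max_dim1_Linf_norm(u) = 2.78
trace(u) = 4.05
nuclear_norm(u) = 4.98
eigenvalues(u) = [(2.02+1.18j), (2.02-1.18j)]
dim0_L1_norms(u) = [4.59, 2.36]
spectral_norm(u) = 3.33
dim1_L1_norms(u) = [3.87, 3.08]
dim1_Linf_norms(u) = [2.78, 1.81]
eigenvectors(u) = [[-0.33-0.52j, -0.33+0.52j], [(0.79+0j), 0.79-0.00j]]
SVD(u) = [[-0.86, 0.51],[0.51, 0.86]] @ diag([3.327043246794081, 1.6541714644987375]) @ [[-1.00, -0.09], [-0.09, 1.0]]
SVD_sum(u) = [[2.85, 0.25],[-1.68, -0.15]] + [[-0.07, 0.84], [-0.13, 1.42]]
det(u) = 5.50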